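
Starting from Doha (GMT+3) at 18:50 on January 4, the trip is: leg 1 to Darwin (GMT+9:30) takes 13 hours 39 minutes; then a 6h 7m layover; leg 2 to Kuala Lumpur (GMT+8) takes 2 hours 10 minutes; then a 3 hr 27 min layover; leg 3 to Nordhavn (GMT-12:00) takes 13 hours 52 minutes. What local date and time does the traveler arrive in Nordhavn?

Convert departure to UTC: 18:50 − 3:00 = 15:50 UTC on Jan 4.
Add 13 hours 39 minutes leg 1 → 05:29 UTC (Jan 5).
Add 6 hours and 7 minutes layover in Darwin → 11:36 UTC.
Add 2 hours 10 minutes leg 2 → 13:46 UTC.
Add 3 hours 27 minutes layover in Kuala Lumpur → 17:13 UTC.
Add 13 hours 52 minutes leg 3 → 07:05 UTC (Jan 6).
Nordhavn is UTC−12:00, so local arrival = 07:05 − 12:00 = 19:05 on Jan 5.

19:05 on Jan 5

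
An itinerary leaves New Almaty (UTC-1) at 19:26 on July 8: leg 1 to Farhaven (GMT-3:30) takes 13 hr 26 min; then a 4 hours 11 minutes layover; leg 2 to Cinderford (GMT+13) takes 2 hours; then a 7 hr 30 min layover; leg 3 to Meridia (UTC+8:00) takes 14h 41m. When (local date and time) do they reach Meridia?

22:14 on Jul 10

Convert departure to UTC: 19:26 + 1:00 = 20:26 UTC on Jul 8.
Add 13 hours and 26 minutes leg 1 → 09:52 UTC (Jul 9).
Add 4 hours and 11 minutes layover in Farhaven → 14:03 UTC.
Add 2 hours leg 2 → 16:03 UTC.
Add 7 hours and 30 minutes layover in Cinderford → 23:33 UTC.
Add 14 hours and 41 minutes leg 3 → 14:14 UTC (Jul 10).
Meridia is UTC+8:00, so local arrival = 14:14 + 8:00 = 22:14 on Jul 10.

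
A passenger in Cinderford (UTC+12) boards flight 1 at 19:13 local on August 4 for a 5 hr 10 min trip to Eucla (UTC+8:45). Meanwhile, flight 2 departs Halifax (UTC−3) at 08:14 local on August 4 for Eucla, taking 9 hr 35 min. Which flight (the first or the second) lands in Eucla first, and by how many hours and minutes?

Flight 1 in UTC: 19:13 − 12:00 = 07:13 on Aug 4.
+5 hours and 10 minutes → arrive 12:23 UTC on Aug 4.
Flight 2 in UTC: 08:14 + 3:00 = 11:14 on Aug 4.
+9 hours and 35 minutes → arrive 20:49 UTC on Aug 4.
Flight 1 lands earlier by 8 hours 26 minutes.

the first, by 8 hours 26 minutes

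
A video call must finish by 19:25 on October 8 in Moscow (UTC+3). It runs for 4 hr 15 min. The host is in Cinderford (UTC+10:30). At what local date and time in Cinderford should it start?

Target end time in UTC: 19:25 − 3:00 = 16:25 on Oct 8.
Subtract 4 hours and 15 minutes → start 12:10 UTC on Oct 8.
Cinderford is UTC+10:30: 12:10 + 10:30 = 22:40 on Oct 8.

22:40 on Oct 8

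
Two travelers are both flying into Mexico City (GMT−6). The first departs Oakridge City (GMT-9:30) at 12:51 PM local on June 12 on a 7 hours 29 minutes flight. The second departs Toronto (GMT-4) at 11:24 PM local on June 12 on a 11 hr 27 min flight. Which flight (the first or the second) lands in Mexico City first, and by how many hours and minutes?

the first, by 9 hours 1 minute

Flight 1 in UTC: 12:51 PM + 9:30 = 10:21 PM on Jun 12.
+7 hours 29 minutes → arrive 5:50 AM UTC on Jun 13.
Flight 2 in UTC: 11:24 PM + 4:00 = 3:24 AM on Jun 13.
+11 hours and 27 minutes → arrive 2:51 PM UTC on Jun 13.
Flight 1 lands earlier by 9 hours 1 minute.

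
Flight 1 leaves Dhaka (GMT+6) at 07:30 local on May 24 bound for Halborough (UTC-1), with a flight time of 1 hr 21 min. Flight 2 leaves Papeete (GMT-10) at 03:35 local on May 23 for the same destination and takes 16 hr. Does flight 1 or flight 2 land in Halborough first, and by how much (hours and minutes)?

the first, by 2 hours 44 minutes

Flight 1 in UTC: 07:30 − 6:00 = 01:30 on May 24.
+1 hour 21 minutes → arrive 02:51 UTC on May 24.
Flight 2 in UTC: 03:35 + 10:00 = 13:35 on May 23.
+16 hours → arrive 05:35 UTC on May 24.
Flight 1 lands earlier by 2 hours 44 minutes.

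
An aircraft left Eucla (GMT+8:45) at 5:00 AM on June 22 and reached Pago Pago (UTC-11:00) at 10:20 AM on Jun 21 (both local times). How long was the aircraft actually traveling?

1 hour 5 minutes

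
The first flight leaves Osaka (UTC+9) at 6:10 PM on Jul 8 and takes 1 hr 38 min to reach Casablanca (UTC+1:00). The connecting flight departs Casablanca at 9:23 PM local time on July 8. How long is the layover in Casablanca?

9 hours 35 minutes

Convert departure to UTC: 6:10 PM − 9:00 = 9:10 AM UTC on Jul 8.
Add 1 hour 38 minutes flight time → 10:48 AM UTC.
Casablanca is UTC+1:00, so local arrival = 10:48 AM + 1:00 = 11:48 AM on Jul 8.
Layover = 9:23 PM − 11:48 AM = 9 hours 35 minutes.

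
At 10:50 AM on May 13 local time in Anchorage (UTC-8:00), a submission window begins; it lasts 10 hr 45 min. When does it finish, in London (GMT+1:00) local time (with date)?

Convert start to UTC: 10:50 AM + 8:00 = 6:50 PM UTC on May 13.
Add 10 hours 45 minutes duration → 5:35 AM UTC (May 14).
London is UTC+1:00, so local end time = 5:35 AM + 1:00 = 6:35 AM on May 14.

6:35 AM on May 14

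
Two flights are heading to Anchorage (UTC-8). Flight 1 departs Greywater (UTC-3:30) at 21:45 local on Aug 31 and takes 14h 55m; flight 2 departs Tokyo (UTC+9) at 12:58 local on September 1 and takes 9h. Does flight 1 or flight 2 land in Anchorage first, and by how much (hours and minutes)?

the second, by 3 hours 12 minutes

Flight 1 in UTC: 21:45 + 3:30 = 01:15 on Sep 1.
+14 hours and 55 minutes → arrive 16:10 UTC on Sep 1.
Flight 2 in UTC: 12:58 − 9:00 = 03:58 on Sep 1.
+9 hours → arrive 12:58 UTC on Sep 1.
Flight 2 lands earlier by 3 hours 12 minutes.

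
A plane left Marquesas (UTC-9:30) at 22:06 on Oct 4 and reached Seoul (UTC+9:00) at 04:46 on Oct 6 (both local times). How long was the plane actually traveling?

12 hours 10 minutes

Seoul is 18:30 ahead of Marquesas.
Clock-face elapsed time (ignoring zones) is 30 hours 40 minutes.
Actual elapsed = 30 hours 40 minutes − 18:30 = 12 hours 10 minutes.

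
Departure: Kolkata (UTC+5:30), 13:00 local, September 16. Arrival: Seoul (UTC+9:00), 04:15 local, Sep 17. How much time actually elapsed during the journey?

Departure in UTC: 13:00 − 5:30 = 07:30 on Sep 16.
Arrival in UTC: 04:15 − 9:00 = 19:15 on Sep 16.
Elapsed = 19:15 − 07:30 = 11 hours 45 minutes.

11 hours 45 minutes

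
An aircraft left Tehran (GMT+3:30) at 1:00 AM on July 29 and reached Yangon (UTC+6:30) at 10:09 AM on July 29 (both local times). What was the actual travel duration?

Departure in UTC: 1:00 AM − 3:30 = 9:30 PM on Jul 28.
Arrival in UTC: 10:09 AM − 6:30 = 3:39 AM on Jul 29.
Elapsed = 3:39 AM − 9:30 PM (+1 day) = 6 hours 9 minutes.

6 hours 9 minutes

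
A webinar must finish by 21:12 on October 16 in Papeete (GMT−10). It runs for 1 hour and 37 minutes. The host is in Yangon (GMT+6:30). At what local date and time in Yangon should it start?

12:05 on October 17

Target end time in UTC: 21:12 + 10:00 = 07:12 on Oct 17.
Subtract 1 hour and 37 minutes → start 05:35 UTC on Oct 17.
Yangon is UTC+6:30: 05:35 + 6:30 = 12:05 on Oct 17.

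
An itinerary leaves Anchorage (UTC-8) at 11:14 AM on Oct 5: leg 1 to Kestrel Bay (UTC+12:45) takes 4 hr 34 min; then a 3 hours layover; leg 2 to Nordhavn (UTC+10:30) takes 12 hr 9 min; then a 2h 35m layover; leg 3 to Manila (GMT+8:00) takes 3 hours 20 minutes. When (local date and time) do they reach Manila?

Convert departure to UTC: 11:14 AM + 8:00 = 7:14 PM UTC on Oct 5.
Add 4 hours 34 minutes leg 1 → 11:48 PM UTC.
Add 3 hours layover in Kestrel Bay → 2:48 AM UTC (Oct 6).
Add 12 hours and 9 minutes leg 2 → 2:57 PM UTC.
Add 2 hours and 35 minutes layover in Nordhavn → 5:32 PM UTC.
Add 3 hours and 20 minutes leg 3 → 8:52 PM UTC.
Manila is UTC+8:00, so local arrival = 8:52 PM + 8:00 = 4:52 AM on Oct 7.

4:52 AM on Oct 7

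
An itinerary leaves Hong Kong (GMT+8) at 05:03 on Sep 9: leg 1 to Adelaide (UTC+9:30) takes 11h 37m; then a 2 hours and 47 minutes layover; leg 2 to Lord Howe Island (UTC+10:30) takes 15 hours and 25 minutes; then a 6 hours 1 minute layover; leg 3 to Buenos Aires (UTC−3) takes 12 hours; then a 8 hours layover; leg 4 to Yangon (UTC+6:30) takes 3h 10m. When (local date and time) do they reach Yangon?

14:33 on Sep 11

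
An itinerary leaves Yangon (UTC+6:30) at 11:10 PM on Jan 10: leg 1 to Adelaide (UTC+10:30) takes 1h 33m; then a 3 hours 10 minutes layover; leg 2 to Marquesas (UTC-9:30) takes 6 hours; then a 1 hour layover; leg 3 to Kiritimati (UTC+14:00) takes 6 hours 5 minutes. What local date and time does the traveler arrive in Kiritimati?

12:28 AM on Jan 12

Convert departure to UTC: 11:10 PM − 6:30 = 4:40 PM UTC on Jan 10.
Add 1 hour 33 minutes leg 1 → 6:13 PM UTC.
Add 3 hours 10 minutes layover in Adelaide → 9:23 PM UTC.
Add 6 hours leg 2 → 3:23 AM UTC (Jan 11).
Add 1 hour layover in Marquesas → 4:23 AM UTC.
Add 6 hours and 5 minutes leg 3 → 10:28 AM UTC.
Kiritimati is UTC+14:00, so local arrival = 10:28 AM + 14:00 = 12:28 AM on Jan 12.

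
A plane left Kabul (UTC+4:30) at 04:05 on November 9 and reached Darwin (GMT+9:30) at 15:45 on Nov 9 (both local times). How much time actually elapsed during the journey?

Departure in UTC: 04:05 − 4:30 = 23:35 on Nov 8.
Arrival in UTC: 15:45 − 9:30 = 06:15 on Nov 9.
Elapsed = 06:15 − 23:35 (+1 day) = 6 hours 40 minutes.

6 hours 40 minutes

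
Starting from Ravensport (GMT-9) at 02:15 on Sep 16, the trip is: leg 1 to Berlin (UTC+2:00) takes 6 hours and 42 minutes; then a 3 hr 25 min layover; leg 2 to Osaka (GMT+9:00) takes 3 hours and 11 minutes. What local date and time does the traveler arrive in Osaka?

Convert departure to UTC: 02:15 + 9:00 = 11:15 UTC on Sep 16.
Add 6 hours 42 minutes leg 1 → 17:57 UTC.
Add 3 hours 25 minutes layover in Berlin → 21:22 UTC.
Add 3 hours 11 minutes leg 2 → 00:33 UTC (Sep 17).
Osaka is UTC+9:00, so local arrival = 00:33 + 9:00 = 09:33 on Sep 17.

09:33 on Sep 17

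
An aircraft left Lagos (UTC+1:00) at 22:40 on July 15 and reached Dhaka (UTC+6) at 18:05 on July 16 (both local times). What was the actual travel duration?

Departure in UTC: 22:40 − 1:00 = 21:40 on Jul 15.
Arrival in UTC: 18:05 − 6:00 = 12:05 on Jul 16.
Elapsed = 12:05 − 21:40 (+1 day) = 14 hours 25 minutes.

14 hours 25 minutes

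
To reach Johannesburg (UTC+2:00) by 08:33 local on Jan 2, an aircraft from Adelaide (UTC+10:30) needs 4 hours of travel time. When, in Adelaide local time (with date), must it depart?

Target arrival in UTC: 08:33 − 2:00 = 06:33 on Jan 2.
Subtract 4 hours → departure 02:33 UTC on Jan 2.
Adelaide is UTC+10:30: 02:33 + 10:30 = 13:03 on Jan 2.

13:03 on January 2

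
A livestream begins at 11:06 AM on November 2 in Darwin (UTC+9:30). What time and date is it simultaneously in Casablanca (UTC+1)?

In UTC: 11:06 AM − 9:30 = 1:36 AM on Nov 2.
Casablanca is UTC+1:00: 1:36 AM + 1:00 = 2:36 AM on Nov 2.

2:36 AM on November 2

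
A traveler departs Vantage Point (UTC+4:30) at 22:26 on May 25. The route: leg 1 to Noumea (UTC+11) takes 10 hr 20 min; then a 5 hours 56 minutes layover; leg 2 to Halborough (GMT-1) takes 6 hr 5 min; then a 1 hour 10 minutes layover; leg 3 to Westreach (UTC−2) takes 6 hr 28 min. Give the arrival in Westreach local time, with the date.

21:55 on May 26

Convert departure to UTC: 22:26 − 4:30 = 17:56 UTC on May 25.
Add 10 hours and 20 minutes leg 1 → 04:16 UTC (May 26).
Add 5 hours 56 minutes layover in Noumea → 10:12 UTC.
Add 6 hours 5 minutes leg 2 → 16:17 UTC.
Add 1 hour 10 minutes layover in Halborough → 17:27 UTC.
Add 6 hours 28 minutes leg 3 → 23:55 UTC.
Westreach is UTC−2:00, so local arrival = 23:55 − 2:00 = 21:55 on May 26.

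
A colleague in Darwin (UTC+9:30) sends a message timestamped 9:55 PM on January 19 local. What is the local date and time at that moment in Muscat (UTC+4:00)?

4:25 PM on January 19

Muscat is 5:30 behind Darwin.
Shift by the zone difference: 9:55 PM − 5:30 = 4:25 PM on Jan 19 in Muscat.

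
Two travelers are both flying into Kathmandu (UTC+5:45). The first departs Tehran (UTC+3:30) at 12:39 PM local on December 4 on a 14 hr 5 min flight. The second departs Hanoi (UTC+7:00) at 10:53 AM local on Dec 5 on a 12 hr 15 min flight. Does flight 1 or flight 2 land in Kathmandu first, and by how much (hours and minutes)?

the first, by 16 hours 54 minutes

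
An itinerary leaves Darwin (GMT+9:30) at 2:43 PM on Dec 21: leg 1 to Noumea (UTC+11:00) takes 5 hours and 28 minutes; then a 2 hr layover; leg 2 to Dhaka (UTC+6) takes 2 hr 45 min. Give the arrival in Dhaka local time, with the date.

9:26 PM on December 21

Convert departure to UTC: 2:43 PM − 9:30 = 5:13 AM UTC on Dec 21.
Add 5 hours 28 minutes leg 1 → 10:41 AM UTC.
Add 2 hours layover in Noumea → 12:41 PM UTC.
Add 2 hours 45 minutes leg 2 → 3:26 PM UTC.
Dhaka is UTC+6:00, so local arrival = 3:26 PM + 6:00 = 9:26 PM on Dec 21.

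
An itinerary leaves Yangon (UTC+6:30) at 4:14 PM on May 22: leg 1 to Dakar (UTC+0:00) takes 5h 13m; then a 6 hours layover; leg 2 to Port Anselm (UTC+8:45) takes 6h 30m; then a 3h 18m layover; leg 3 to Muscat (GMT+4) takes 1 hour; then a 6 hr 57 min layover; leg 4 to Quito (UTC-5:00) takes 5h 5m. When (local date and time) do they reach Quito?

2:47 PM on May 23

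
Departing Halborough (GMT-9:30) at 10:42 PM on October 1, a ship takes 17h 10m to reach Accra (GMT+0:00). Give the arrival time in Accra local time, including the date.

Convert departure to UTC: 10:42 PM + 9:30 = 8:12 AM UTC on Oct 2.
Add 17 hours 10 minutes travel time → 1:22 AM UTC (Oct 3).
Accra is UTC+0, so local arrival is the same: 1:22 AM on Oct 3.

1:22 AM on October 3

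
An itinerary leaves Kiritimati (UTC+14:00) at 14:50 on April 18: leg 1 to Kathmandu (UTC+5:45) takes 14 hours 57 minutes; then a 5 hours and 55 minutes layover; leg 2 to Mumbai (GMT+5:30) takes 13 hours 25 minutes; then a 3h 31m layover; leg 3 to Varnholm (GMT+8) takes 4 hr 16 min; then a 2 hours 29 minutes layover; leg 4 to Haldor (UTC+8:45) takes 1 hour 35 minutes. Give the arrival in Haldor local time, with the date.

07:43 on April 20

Convert departure to UTC: 14:50 − 14:00 = 00:50 UTC on Apr 18.
Add 14 hours 57 minutes leg 1 → 15:47 UTC.
Add 5 hours and 55 minutes layover in Kathmandu → 21:42 UTC.
Add 13 hours and 25 minutes leg 2 → 11:07 UTC (Apr 19).
Add 3 hours 31 minutes layover in Mumbai → 14:38 UTC.
Add 4 hours 16 minutes leg 3 → 18:54 UTC.
Add 2 hours and 29 minutes layover in Varnholm → 21:23 UTC.
Add 1 hour 35 minutes leg 4 → 22:58 UTC.
Haldor is UTC+8:45, so local arrival = 22:58 + 8:45 = 07:43 on Apr 20.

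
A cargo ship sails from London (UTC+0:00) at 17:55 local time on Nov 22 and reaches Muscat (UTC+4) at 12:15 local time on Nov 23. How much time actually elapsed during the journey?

Departure is already UTC: 17:55 on Nov 22.
Arrival in UTC: 12:15 − 4:00 = 08:15 on Nov 23.
Elapsed = 08:15 − 17:55 (+1 day) = 14 hours 20 minutes.

14 hours 20 minutes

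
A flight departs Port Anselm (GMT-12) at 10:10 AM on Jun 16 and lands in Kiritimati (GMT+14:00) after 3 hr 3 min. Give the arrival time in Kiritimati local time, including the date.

3:13 PM on June 17

Convert departure to UTC: 10:10 AM + 12:00 = 10:10 PM UTC on Jun 16.
Add 3 hours and 3 minutes travel time → 1:13 AM UTC (Jun 17).
Kiritimati is UTC+14:00, so local arrival = 1:13 AM + 14:00 = 3:13 PM on Jun 17.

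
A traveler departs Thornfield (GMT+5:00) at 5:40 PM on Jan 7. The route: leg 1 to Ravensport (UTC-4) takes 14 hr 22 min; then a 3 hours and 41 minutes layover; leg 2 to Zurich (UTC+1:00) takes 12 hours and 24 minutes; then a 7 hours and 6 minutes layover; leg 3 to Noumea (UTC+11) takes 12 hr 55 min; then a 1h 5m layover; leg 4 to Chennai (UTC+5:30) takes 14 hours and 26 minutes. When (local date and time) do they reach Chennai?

12:09 PM on January 10

Convert departure to UTC: 5:40 PM − 5:00 = 12:40 PM UTC on Jan 7.
Add 14 hours and 22 minutes leg 1 → 3:02 AM UTC (Jan 8).
Add 3 hours 41 minutes layover in Ravensport → 6:43 AM UTC.
Add 12 hours and 24 minutes leg 2 → 7:07 PM UTC.
Add 7 hours and 6 minutes layover in Zurich → 2:13 AM UTC (Jan 9).
Add 12 hours 55 minutes leg 3 → 3:08 PM UTC.
Add 1 hour 5 minutes layover in Noumea → 4:13 PM UTC.
Add 14 hours 26 minutes leg 4 → 6:39 AM UTC (Jan 10).
Chennai is UTC+5:30, so local arrival = 6:39 AM + 5:30 = 12:09 PM on Jan 10.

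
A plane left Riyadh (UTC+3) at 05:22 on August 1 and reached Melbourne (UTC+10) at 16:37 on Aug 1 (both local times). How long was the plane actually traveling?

Departure in UTC: 05:22 − 3:00 = 02:22 on Aug 1.
Arrival in UTC: 16:37 − 10:00 = 06:37 on Aug 1.
Elapsed = 06:37 − 02:22 = 4 hours 15 minutes.

4 hours 15 minutes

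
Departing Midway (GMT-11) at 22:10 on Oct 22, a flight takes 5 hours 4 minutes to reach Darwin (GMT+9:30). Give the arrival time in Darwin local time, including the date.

Convert departure to UTC: 22:10 + 11:00 = 09:10 UTC on Oct 23.
Add 5 hours and 4 minutes travel time → 14:14 UTC.
Darwin is UTC+9:30, so local arrival = 14:14 + 9:30 = 23:44 on Oct 23.

23:44 on October 23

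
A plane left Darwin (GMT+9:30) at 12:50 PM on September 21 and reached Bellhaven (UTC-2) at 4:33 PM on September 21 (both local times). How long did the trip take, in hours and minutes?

15 hours 13 minutes

Bellhaven is 11:30 behind Darwin.
Clock-face elapsed time (ignoring zones) is 3 hours 43 minutes.
Actual elapsed = 3 hours 43 minutes + 11:30 = 15 hours 13 minutes.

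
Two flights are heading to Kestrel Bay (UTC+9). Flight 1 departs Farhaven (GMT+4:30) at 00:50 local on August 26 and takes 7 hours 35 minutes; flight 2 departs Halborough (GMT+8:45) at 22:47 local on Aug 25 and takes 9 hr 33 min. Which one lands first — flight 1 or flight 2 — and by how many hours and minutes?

Flight 1 in UTC: 00:50 − 4:30 = 20:20 on Aug 25.
+7 hours and 35 minutes → arrive 03:55 UTC on Aug 26.
Flight 2 in UTC: 22:47 − 8:45 = 14:02 on Aug 25.
+9 hours and 33 minutes → arrive 23:35 UTC on Aug 25.
Flight 2 lands earlier by 4 hours 20 minutes.

the second, by 4 hours 20 minutes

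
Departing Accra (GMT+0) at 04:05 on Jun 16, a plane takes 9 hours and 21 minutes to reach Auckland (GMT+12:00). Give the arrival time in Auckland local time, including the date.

Accra is at UTC+0, so departure is already 04:05 UTC on Jun 16.
Add 9 hours and 21 minutes travel time → 13:26 UTC.
Auckland is UTC+12:00, so local arrival = 13:26 + 12:00 = 01:26 on Jun 17.

01:26 on June 17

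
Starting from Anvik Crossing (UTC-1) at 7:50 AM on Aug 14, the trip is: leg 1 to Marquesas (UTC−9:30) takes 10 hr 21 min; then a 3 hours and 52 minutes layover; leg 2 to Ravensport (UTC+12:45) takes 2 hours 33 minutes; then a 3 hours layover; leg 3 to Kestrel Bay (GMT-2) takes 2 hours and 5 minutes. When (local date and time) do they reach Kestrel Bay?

Convert departure to UTC: 7:50 AM + 1:00 = 8:50 AM UTC on Aug 14.
Add 10 hours and 21 minutes leg 1 → 7:11 PM UTC.
Add 3 hours and 52 minutes layover in Marquesas → 11:03 PM UTC.
Add 2 hours and 33 minutes leg 2 → 1:36 AM UTC (Aug 15).
Add 3 hours layover in Ravensport → 4:36 AM UTC.
Add 2 hours and 5 minutes leg 3 → 6:41 AM UTC.
Kestrel Bay is UTC−2:00, so local arrival = 6:41 AM − 2:00 = 4:41 AM on Aug 15.

4:41 AM on Aug 15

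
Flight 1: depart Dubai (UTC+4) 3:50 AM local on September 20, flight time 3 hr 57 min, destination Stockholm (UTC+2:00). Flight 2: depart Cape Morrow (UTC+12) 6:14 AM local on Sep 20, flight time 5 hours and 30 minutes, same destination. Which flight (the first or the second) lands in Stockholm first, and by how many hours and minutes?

the second, by 4 hours 3 minutes

Flight 1 in UTC: 3:50 AM − 4:00 = 11:50 PM on Sep 19.
+3 hours 57 minutes → arrive 3:47 AM UTC on Sep 20.
Flight 2 in UTC: 6:14 AM − 12:00 = 6:14 PM on Sep 19.
+5 hours 30 minutes → arrive 11:44 PM UTC on Sep 19.
Flight 2 lands earlier by 4 hours 3 minutes.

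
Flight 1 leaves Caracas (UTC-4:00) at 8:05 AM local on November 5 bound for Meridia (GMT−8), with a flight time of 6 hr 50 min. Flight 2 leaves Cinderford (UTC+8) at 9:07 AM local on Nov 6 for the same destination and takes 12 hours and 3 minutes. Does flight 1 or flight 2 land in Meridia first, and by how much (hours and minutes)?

the first, by 18 hours 15 minutes

Flight 1 in UTC: 8:05 AM + 4:00 = 12:05 PM on Nov 5.
+6 hours 50 minutes → arrive 6:55 PM UTC on Nov 5.
Flight 2 in UTC: 9:07 AM − 8:00 = 1:07 AM on Nov 6.
+12 hours 3 minutes → arrive 1:10 PM UTC on Nov 6.
Flight 1 lands earlier by 18 hours 15 minutes.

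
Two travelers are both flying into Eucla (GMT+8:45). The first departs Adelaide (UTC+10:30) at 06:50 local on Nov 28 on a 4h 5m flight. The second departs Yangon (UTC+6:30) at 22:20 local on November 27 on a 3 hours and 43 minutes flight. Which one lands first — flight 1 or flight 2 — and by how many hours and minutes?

Flight 1 in UTC: 06:50 − 10:30 = 20:20 on Nov 27.
+4 hours and 5 minutes → arrive 00:25 UTC on Nov 28.
Flight 2 in UTC: 22:20 − 6:30 = 15:50 on Nov 27.
+3 hours and 43 minutes → arrive 19:33 UTC on Nov 27.
Flight 2 lands earlier by 4 hours 52 minutes.

the second, by 4 hours 52 minutes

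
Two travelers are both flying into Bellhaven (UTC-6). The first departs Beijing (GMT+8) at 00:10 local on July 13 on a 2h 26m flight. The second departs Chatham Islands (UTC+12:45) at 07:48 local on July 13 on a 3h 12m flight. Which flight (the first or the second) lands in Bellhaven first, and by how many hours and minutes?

Flight 1 in UTC: 00:10 − 8:00 = 16:10 on Jul 12.
+2 hours and 26 minutes → arrive 18:36 UTC on Jul 12.
Flight 2 in UTC: 07:48 − 12:45 = 19:03 on Jul 12.
+3 hours 12 minutes → arrive 22:15 UTC on Jul 12.
Flight 1 lands earlier by 3 hours 39 minutes.

the first, by 3 hours 39 minutes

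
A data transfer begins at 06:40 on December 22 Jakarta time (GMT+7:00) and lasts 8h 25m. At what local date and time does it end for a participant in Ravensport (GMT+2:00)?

10:05 on Dec 22

Convert start to UTC: 06:40 − 7:00 = 23:40 UTC on Dec 21.
Add 8 hours and 25 minutes duration → 08:05 UTC (Dec 22).
Ravensport is UTC+2:00, so local end time = 08:05 + 2:00 = 10:05 on Dec 22.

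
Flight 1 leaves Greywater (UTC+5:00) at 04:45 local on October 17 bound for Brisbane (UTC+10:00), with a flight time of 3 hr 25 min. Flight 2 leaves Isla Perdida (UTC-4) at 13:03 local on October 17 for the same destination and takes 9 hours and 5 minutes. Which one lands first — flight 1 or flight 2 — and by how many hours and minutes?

Flight 1 in UTC: 04:45 − 5:00 = 23:45 on Oct 16.
+3 hours and 25 minutes → arrive 03:10 UTC on Oct 17.
Flight 2 in UTC: 13:03 + 4:00 = 17:03 on Oct 17.
+9 hours and 5 minutes → arrive 02:08 UTC on Oct 18.
Flight 1 lands earlier by 22 hours 58 minutes.

the first, by 22 hours 58 minutes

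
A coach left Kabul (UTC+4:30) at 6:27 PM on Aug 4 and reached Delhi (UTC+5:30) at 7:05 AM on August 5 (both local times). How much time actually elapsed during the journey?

Delhi is 1:00 ahead of Kabul.
Clock-face elapsed time (ignoring zones) is 12 hours 38 minutes.
Actual elapsed = 12 hours 38 minutes − 1:00 = 11 hours 38 minutes.

11 hours 38 minutes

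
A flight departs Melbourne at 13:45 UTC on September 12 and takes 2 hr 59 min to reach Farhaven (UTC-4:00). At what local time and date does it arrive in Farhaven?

Departure is given in UTC: 13:45 on Sep 12.
Add 2 hours 59 minutes → 16:44 UTC.
Farhaven is UTC−4:00: 16:44 − 4:00 = 12:44 on Sep 12.

12:44 on September 12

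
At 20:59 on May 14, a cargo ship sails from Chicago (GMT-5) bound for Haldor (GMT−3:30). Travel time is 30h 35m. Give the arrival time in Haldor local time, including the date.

Convert departure to UTC: 20:59 + 5:00 = 01:59 UTC on May 15.
Add 30 hours 35 minutes travel time → 08:34 UTC (May 16).
Haldor is UTC−3:30, so local arrival = 08:34 − 3:30 = 05:04 on May 16.

05:04 on May 16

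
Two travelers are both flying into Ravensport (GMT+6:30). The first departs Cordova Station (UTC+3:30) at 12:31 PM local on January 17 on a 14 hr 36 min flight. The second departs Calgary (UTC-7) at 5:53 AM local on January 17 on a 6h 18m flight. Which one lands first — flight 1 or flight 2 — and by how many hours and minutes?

the second, by 4 hours 26 minutes

Flight 1 in UTC: 12:31 PM − 3:30 = 9:01 AM on Jan 17.
+14 hours 36 minutes → arrive 11:37 PM UTC on Jan 17.
Flight 2 in UTC: 5:53 AM + 7:00 = 12:53 PM on Jan 17.
+6 hours 18 minutes → arrive 7:11 PM UTC on Jan 17.
Flight 2 lands earlier by 4 hours 26 minutes.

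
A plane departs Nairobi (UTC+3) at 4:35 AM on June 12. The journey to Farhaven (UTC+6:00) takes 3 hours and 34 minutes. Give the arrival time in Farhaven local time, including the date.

11:09 AM on Jun 12

Convert departure to UTC: 4:35 AM − 3:00 = 1:35 AM UTC on Jun 12.
Add 3 hours 34 minutes travel time → 5:09 AM UTC.
Farhaven is UTC+6:00, so local arrival = 5:09 AM + 6:00 = 11:09 AM on Jun 12.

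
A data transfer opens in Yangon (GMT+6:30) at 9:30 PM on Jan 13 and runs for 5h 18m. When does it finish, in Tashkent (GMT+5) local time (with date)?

Tashkent is 1:30 behind Yangon.
After 5 hours and 18 minutes it is 2:48 AM (Jan 14) in Yangon.
Shift by the zone difference: 2:48 AM − 1:30 = 1:18 AM on Jan 14 in Tashkent.

1:18 AM on Jan 14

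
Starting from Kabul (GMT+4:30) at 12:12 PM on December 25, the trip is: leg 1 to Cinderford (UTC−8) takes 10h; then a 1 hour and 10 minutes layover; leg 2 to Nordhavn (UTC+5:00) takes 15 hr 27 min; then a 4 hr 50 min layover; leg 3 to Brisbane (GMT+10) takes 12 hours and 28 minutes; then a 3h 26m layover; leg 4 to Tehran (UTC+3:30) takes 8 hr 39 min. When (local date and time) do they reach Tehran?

7:12 PM on December 27

Convert departure to UTC: 12:12 PM − 4:30 = 7:42 AM UTC on Dec 25.
Add 10 hours leg 1 → 5:42 PM UTC.
Add 1 hour 10 minutes layover in Cinderford → 6:52 PM UTC.
Add 15 hours and 27 minutes leg 2 → 10:19 AM UTC (Dec 26).
Add 4 hours 50 minutes layover in Nordhavn → 3:09 PM UTC.
Add 12 hours 28 minutes leg 3 → 3:37 AM UTC (Dec 27).
Add 3 hours 26 minutes layover in Brisbane → 7:03 AM UTC.
Add 8 hours 39 minutes leg 4 → 3:42 PM UTC.
Tehran is UTC+3:30, so local arrival = 3:42 PM + 3:30 = 7:12 PM on Dec 27.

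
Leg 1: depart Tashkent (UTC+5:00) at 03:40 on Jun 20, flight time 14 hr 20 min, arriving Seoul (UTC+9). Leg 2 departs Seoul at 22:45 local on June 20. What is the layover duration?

Convert departure to UTC: 03:40 − 5:00 = 22:40 UTC on Jun 19.
Add 14 hours and 20 minutes flight time → 13:00 UTC (Jun 20).
Seoul is UTC+9:00, so local arrival = 13:00 + 9:00 = 22:00 on Jun 20.
Layover = 22:45 − 22:00 = 45 minutes.

45 minutes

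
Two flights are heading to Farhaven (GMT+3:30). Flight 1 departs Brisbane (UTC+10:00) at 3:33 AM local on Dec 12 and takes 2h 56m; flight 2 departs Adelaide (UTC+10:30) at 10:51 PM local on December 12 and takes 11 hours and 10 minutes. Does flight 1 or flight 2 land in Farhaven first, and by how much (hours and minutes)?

the first, by 27 hours 2 minutes

Flight 1 in UTC: 3:33 AM − 10:00 = 5:33 PM on Dec 11.
+2 hours and 56 minutes → arrive 8:29 PM UTC on Dec 11.
Flight 2 in UTC: 10:51 PM − 10:30 = 12:21 PM on Dec 12.
+11 hours 10 minutes → arrive 11:31 PM UTC on Dec 12.
Flight 1 lands earlier by 27 hours 2 minutes.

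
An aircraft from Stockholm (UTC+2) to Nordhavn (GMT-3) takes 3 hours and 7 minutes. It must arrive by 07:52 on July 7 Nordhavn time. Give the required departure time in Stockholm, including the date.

09:45 on July 7

Target arrival in UTC: 07:52 + 3:00 = 10:52 on Jul 7.
Subtract 3 hours 7 minutes → departure 07:45 UTC on Jul 7.
Stockholm is UTC+2:00: 07:45 + 2:00 = 09:45 on Jul 7.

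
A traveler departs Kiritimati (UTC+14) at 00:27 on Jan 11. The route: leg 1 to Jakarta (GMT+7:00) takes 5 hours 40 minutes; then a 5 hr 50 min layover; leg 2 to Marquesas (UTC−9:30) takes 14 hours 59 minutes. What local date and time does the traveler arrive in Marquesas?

03:26 on January 11

Convert departure to UTC: 00:27 − 14:00 = 10:27 UTC on Jan 10.
Add 5 hours and 40 minutes leg 1 → 16:07 UTC.
Add 5 hours and 50 minutes layover in Jakarta → 21:57 UTC.
Add 14 hours and 59 minutes leg 2 → 12:56 UTC (Jan 11).
Marquesas is UTC−9:30, so local arrival = 12:56 − 9:30 = 03:26 on Jan 11.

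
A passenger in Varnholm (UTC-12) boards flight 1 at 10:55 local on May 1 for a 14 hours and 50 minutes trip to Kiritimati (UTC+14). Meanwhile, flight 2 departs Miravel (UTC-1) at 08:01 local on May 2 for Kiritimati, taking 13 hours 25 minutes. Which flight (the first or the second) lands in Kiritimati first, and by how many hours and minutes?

the first, by 8 hours 41 minutes

Flight 1 in UTC: 10:55 + 12:00 = 22:55 on May 1.
+14 hours 50 minutes → arrive 13:45 UTC on May 2.
Flight 2 in UTC: 08:01 + 1:00 = 09:01 on May 2.
+13 hours 25 minutes → arrive 22:26 UTC on May 2.
Flight 1 lands earlier by 8 hours 41 minutes.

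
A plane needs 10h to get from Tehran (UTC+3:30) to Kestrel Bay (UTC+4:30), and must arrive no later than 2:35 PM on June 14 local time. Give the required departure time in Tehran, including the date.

3:35 AM on June 14

Target arrival in UTC: 2:35 PM − 4:30 = 10:05 AM on Jun 14.
Subtract 10 hours → departure 12:05 AM UTC on Jun 14.
Tehran is UTC+3:30: 12:05 AM + 3:30 = 3:35 AM on Jun 14.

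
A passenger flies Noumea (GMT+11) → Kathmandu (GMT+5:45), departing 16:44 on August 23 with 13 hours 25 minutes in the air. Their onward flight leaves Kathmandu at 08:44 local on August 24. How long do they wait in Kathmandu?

Convert departure to UTC: 16:44 − 11:00 = 05:44 UTC on Aug 23.
Add 13 hours 25 minutes flight time → 19:09 UTC.
Kathmandu is UTC+5:45, so local arrival = 19:09 + 5:45 = 00:54 on Aug 24.
Layover = 08:44 − 00:54 = 7 hours 50 minutes.

7 hours 50 minutes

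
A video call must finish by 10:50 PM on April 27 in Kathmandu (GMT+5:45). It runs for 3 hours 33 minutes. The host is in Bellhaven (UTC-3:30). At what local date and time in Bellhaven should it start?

Target end time in UTC: 10:50 PM − 5:45 = 5:05 PM on Apr 27.
Subtract 3 hours 33 minutes → start 1:32 PM UTC on Apr 27.
Bellhaven is UTC−3:30: 1:32 PM − 3:30 = 10:02 AM on Apr 27.

10:02 AM on Apr 27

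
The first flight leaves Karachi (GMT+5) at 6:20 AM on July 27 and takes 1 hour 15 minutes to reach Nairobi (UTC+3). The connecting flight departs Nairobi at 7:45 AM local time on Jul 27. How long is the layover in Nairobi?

2 hours 10 minutes

Convert departure to UTC: 6:20 AM − 5:00 = 1:20 AM UTC on Jul 27.
Add 1 hour and 15 minutes flight time → 2:35 AM UTC.
Nairobi is UTC+3:00, so local arrival = 2:35 AM + 3:00 = 5:35 AM on Jul 27.
Layover = 7:45 AM − 5:35 AM = 2 hours 10 minutes.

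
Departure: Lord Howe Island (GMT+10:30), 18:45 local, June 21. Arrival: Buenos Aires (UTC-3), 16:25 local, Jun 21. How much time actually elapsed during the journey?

11 hours 10 minutes

Departure in UTC: 18:45 − 10:30 = 08:15 on Jun 21.
Arrival in UTC: 16:25 + 3:00 = 19:25 on Jun 21.
Elapsed = 19:25 − 08:15 = 11 hours 10 minutes.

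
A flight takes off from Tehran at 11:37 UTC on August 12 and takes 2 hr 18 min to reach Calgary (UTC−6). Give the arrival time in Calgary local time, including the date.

07:55 on August 12

Departure is given in UTC: 11:37 on Aug 12.
Add 2 hours 18 minutes → 13:55 UTC.
Calgary is UTC−6:00: 13:55 − 6:00 = 07:55 on Aug 12.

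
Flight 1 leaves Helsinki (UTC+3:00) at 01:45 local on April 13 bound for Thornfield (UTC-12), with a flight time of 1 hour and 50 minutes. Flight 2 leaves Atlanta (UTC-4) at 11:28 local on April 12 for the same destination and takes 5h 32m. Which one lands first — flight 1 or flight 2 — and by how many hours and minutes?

the second, by 3 hours 35 minutes

Flight 1 in UTC: 01:45 − 3:00 = 22:45 on Apr 12.
+1 hour and 50 minutes → arrive 00:35 UTC on Apr 13.
Flight 2 in UTC: 11:28 + 4:00 = 15:28 on Apr 12.
+5 hours 32 minutes → arrive 21:00 UTC on Apr 12.
Flight 2 lands earlier by 3 hours 35 minutes.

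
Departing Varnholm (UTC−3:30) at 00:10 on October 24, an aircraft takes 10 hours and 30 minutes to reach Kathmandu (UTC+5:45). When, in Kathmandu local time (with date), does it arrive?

19:55 on October 24

Convert departure to UTC: 00:10 + 3:30 = 03:40 UTC on Oct 24.
Add 10 hours 30 minutes travel time → 14:10 UTC.
Kathmandu is UTC+5:45, so local arrival = 14:10 + 5:45 = 19:55 on Oct 24.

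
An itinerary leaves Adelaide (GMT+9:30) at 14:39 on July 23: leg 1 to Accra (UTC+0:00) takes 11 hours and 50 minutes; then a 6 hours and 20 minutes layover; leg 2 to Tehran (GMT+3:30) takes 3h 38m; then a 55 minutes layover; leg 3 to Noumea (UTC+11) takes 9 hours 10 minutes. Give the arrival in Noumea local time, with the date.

00:02 on July 25

Convert departure to UTC: 14:39 − 9:30 = 05:09 UTC on Jul 23.
Add 11 hours and 50 minutes leg 1 → 16:59 UTC.
Add 6 hours 20 minutes layover in Accra → 23:19 UTC.
Add 3 hours and 38 minutes leg 2 → 02:57 UTC (Jul 24).
Add 55 minutes layover in Tehran → 03:52 UTC.
Add 9 hours and 10 minutes leg 3 → 13:02 UTC.
Noumea is UTC+11:00, so local arrival = 13:02 + 11:00 = 00:02 on Jul 25.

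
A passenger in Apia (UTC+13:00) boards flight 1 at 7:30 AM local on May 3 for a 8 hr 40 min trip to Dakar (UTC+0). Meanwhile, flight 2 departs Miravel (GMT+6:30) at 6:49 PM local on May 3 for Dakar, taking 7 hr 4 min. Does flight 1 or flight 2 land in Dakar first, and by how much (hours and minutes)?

the first, by 16 hours 13 minutes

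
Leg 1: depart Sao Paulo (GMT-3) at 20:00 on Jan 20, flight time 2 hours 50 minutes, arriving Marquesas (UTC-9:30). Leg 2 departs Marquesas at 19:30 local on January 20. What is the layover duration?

3 hours 10 minutes

Convert departure to UTC: 20:00 + 3:00 = 23:00 UTC on Jan 20.
Add 2 hours and 50 minutes flight time → 01:50 UTC (Jan 21).
Marquesas is UTC−9:30, so local arrival = 01:50 − 9:30 = 16:20 on Jan 20.
Layover = 19:30 − 16:20 = 3 hours 10 minutes.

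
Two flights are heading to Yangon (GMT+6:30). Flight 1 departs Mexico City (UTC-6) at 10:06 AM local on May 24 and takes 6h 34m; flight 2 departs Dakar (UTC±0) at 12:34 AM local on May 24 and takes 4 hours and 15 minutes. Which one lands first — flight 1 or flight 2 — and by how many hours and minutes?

Flight 1 in UTC: 10:06 AM + 6:00 = 4:06 PM on May 24.
+6 hours 34 minutes → arrive 10:40 PM UTC on May 24.
Flight 2 departs at 12:34 AM UTC (May 24).
+4 hours and 15 minutes → arrive 4:49 AM UTC on May 24.
Flight 2 lands earlier by 17 hours 51 minutes.

the second, by 17 hours 51 minutes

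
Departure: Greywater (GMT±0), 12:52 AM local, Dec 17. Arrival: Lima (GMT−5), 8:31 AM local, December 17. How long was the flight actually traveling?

12 hours 39 minutes

Lima is 5:00 behind Greywater.
Clock-face elapsed time (ignoring zones) is 7 hours 39 minutes.
Actual elapsed = 7 hours 39 minutes + 5:00 = 12 hours 39 minutes.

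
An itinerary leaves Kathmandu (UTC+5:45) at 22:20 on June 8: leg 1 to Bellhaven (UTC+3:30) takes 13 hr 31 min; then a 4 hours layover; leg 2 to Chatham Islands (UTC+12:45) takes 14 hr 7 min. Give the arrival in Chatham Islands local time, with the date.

12:58 on June 10

Convert departure to UTC: 22:20 − 5:45 = 16:35 UTC on Jun 8.
Add 13 hours 31 minutes leg 1 → 06:06 UTC (Jun 9).
Add 4 hours layover in Bellhaven → 10:06 UTC.
Add 14 hours 7 minutes leg 2 → 00:13 UTC (Jun 10).
Chatham Islands is UTC+12:45, so local arrival = 00:13 + 12:45 = 12:58 on Jun 10.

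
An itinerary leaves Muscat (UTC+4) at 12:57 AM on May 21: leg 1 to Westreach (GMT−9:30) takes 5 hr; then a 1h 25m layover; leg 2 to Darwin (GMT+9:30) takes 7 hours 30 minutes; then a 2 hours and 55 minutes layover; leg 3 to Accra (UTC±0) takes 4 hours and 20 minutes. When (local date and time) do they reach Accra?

6:07 PM on May 21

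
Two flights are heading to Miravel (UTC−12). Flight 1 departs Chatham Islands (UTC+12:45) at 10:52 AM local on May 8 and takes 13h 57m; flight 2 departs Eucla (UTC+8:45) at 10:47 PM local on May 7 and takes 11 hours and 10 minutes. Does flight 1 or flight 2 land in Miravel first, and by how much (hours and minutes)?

the second, by 10 hours 52 minutes

Flight 1 in UTC: 10:52 AM − 12:45 = 10:07 PM on May 7.
+13 hours 57 minutes → arrive 12:04 PM UTC on May 8.
Flight 2 in UTC: 10:47 PM − 8:45 = 2:02 PM on May 7.
+11 hours 10 minutes → arrive 1:12 AM UTC on May 8.
Flight 2 lands earlier by 10 hours 52 minutes.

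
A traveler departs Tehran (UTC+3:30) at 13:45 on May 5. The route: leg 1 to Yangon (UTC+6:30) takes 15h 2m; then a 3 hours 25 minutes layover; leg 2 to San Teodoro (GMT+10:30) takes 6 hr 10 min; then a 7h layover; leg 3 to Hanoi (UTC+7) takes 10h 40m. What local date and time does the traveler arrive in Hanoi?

11:32 on May 7

Convert departure to UTC: 13:45 − 3:30 = 10:15 UTC on May 5.
Add 15 hours and 2 minutes leg 1 → 01:17 UTC (May 6).
Add 3 hours 25 minutes layover in Yangon → 04:42 UTC.
Add 6 hours and 10 minutes leg 2 → 10:52 UTC.
Add 7 hours layover in San Teodoro → 17:52 UTC.
Add 10 hours and 40 minutes leg 3 → 04:32 UTC (May 7).
Hanoi is UTC+7:00, so local arrival = 04:32 + 7:00 = 11:32 on May 7.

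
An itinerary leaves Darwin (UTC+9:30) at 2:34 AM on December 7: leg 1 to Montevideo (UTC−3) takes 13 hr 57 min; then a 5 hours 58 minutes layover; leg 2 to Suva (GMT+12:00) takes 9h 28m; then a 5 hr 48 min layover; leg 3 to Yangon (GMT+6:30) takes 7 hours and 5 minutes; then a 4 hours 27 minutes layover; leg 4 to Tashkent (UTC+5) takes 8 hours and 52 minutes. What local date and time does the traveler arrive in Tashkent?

5:39 AM on Dec 9

Convert departure to UTC: 2:34 AM − 9:30 = 5:04 PM UTC on Dec 6.
Add 13 hours 57 minutes leg 1 → 7:01 AM UTC (Dec 7).
Add 5 hours 58 minutes layover in Montevideo → 12:59 PM UTC.
Add 9 hours and 28 minutes leg 2 → 10:27 PM UTC.
Add 5 hours and 48 minutes layover in Suva → 4:15 AM UTC (Dec 8).
Add 7 hours 5 minutes leg 3 → 11:20 AM UTC.
Add 4 hours 27 minutes layover in Yangon → 3:47 PM UTC.
Add 8 hours 52 minutes leg 4 → 12:39 AM UTC (Dec 9).
Tashkent is UTC+5:00, so local arrival = 12:39 AM + 5:00 = 5:39 AM on Dec 9.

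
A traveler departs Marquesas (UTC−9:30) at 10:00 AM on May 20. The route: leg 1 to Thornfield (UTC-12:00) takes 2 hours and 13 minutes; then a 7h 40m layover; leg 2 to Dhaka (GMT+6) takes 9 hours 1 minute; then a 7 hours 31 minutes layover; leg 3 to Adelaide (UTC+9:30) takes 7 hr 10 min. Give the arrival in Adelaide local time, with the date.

Convert departure to UTC: 10:00 AM + 9:30 = 7:30 PM UTC on May 20.
Add 2 hours 13 minutes leg 1 → 9:43 PM UTC.
Add 7 hours 40 minutes layover in Thornfield → 5:23 AM UTC (May 21).
Add 9 hours 1 minute leg 2 → 2:24 PM UTC.
Add 7 hours and 31 minutes layover in Dhaka → 9:55 PM UTC.
Add 7 hours 10 minutes leg 3 → 5:05 AM UTC (May 22).
Adelaide is UTC+9:30, so local arrival = 5:05 AM + 9:30 = 2:35 PM on May 22.

2:35 PM on May 22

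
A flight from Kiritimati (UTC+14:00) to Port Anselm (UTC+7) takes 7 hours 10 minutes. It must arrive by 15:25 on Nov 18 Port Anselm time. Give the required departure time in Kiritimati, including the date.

15:15 on Nov 18

Target arrival in UTC: 15:25 − 7:00 = 08:25 on Nov 18.
Subtract 7 hours and 10 minutes → departure 01:15 UTC on Nov 18.
Kiritimati is UTC+14:00: 01:15 + 14:00 = 15:15 on Nov 18.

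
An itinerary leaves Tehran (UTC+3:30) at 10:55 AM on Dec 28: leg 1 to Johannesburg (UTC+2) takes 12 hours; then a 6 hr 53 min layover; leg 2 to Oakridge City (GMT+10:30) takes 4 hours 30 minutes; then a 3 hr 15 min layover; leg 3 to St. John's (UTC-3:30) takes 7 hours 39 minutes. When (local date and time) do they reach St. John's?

Convert departure to UTC: 10:55 AM − 3:30 = 7:25 AM UTC on Dec 28.
Add 12 hours leg 1 → 7:25 PM UTC.
Add 6 hours 53 minutes layover in Johannesburg → 2:18 AM UTC (Dec 29).
Add 4 hours 30 minutes leg 2 → 6:48 AM UTC.
Add 3 hours and 15 minutes layover in Oakridge City → 10:03 AM UTC.
Add 7 hours and 39 minutes leg 3 → 5:42 PM UTC.
St. John's is UTC−3:30, so local arrival = 5:42 PM − 3:30 = 2:12 PM on Dec 29.

2:12 PM on December 29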